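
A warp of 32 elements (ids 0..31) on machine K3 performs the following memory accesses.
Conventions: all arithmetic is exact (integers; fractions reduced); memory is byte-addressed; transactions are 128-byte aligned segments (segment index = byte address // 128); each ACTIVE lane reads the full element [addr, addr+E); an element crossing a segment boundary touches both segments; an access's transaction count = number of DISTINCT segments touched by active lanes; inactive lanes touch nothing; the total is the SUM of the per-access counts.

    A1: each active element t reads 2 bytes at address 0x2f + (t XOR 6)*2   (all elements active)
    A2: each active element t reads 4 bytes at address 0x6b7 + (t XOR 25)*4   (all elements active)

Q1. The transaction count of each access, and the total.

A1: 1 transaction
A2: 2 transactions

Answer: 1,2; total 3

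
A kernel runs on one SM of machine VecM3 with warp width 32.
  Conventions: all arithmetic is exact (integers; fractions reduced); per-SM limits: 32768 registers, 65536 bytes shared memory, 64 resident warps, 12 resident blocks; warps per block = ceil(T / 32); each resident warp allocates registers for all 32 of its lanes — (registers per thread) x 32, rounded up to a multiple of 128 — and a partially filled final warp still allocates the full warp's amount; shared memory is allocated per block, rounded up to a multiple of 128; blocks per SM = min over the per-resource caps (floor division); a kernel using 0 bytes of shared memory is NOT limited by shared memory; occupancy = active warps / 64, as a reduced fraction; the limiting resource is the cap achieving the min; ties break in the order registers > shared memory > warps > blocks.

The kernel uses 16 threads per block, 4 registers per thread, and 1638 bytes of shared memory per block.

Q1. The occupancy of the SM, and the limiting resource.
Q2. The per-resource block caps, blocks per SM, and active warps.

Answer: occupancy 3/16, limited by blocks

registers: 256 blocks
shared memory: 39 blocks
warps: 64 blocks
blocks: 12 blocks

Answer: 12 blocks, 12 active warps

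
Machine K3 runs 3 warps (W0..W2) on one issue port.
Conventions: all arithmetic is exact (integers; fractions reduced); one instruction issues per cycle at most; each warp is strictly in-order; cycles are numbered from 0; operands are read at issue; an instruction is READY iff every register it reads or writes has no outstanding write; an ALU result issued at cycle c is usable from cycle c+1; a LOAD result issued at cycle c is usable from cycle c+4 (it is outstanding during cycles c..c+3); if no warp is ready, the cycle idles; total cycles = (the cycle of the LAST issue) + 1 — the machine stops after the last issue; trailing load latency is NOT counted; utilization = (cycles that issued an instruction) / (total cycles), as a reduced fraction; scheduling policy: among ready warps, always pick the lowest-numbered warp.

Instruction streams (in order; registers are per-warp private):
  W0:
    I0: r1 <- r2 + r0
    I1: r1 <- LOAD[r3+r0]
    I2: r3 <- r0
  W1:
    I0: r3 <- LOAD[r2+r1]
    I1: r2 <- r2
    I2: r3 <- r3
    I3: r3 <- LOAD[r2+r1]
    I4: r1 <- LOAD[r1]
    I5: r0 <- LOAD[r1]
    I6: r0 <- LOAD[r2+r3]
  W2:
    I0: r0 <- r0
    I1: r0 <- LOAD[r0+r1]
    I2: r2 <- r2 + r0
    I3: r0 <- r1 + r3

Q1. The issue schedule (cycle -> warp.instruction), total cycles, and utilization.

cycle 0: W0.I0
cycle 1: W0.I1
cycle 2: W0.I2
cycle 3: W1.I0
cycle 4: W1.I1
cycle 5: W2.I0
cycle 6: W2.I1
cycle 7: W1.I2
cycle 8: W1.I3
cycle 9: W1.I4
cycle 10: W2.I2
cycle 11: W2.I3
cycle 12: idle
cycle 13: W1.I5
cycle 14: idle
cycle 15: idle
cycle 16: idle
cycle 17: W1.I6

Answer: 18 cycles, utilization 7/9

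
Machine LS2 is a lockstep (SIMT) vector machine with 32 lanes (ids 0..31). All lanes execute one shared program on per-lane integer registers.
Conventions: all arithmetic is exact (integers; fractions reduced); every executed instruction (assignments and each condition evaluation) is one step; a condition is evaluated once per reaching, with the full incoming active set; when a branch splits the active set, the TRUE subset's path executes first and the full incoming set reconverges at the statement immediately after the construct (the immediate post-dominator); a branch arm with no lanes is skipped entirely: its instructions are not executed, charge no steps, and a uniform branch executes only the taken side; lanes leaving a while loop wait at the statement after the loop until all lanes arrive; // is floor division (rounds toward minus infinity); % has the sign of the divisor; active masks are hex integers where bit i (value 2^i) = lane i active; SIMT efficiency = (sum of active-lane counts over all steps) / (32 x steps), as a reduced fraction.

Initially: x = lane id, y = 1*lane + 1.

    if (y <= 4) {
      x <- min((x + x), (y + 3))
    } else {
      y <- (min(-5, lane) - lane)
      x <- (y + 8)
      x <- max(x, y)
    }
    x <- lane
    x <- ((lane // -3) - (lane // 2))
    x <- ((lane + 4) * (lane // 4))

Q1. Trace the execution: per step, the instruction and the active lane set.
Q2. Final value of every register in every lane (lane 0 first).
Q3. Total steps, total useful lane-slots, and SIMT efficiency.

step 0: eval (y <= 4)                0xffffffff
step 1: x <- min((x + x), (y + 3))   0x0000000f
step 2: y <- (min(-5, lane) - lane)  0xfffffff0
step 3: x <- (y + 8)                 0xfffffff0
step 4: x <- max(x, y)               0xfffffff0
step 5: x <- lane                    0xffffffff
step 6: x <- ((lane // -3) - (lane // 2)) 0xffffffff
step 7: x <- ((lane + 4) * (lane // 4)) 0xffffffff

Answer: 8 steps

x: 0,0,0,0,8,9,10,11,24,26,28,30,48,51,54,57,80,84,88,92,120,125,130,135,168,174,180,186,224,231,238,245
y: 1,2,3,4,-9,-10,-11,-12,-13,-14,-15,-16,-17,-18,-19,-20,-21,-22,-23,-24,-25,-26,-27,-28,-29,-30,-31,-32,-33,-34,-35,-36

steps = 8; useful = 216; efficiency = 216/256 = 27/32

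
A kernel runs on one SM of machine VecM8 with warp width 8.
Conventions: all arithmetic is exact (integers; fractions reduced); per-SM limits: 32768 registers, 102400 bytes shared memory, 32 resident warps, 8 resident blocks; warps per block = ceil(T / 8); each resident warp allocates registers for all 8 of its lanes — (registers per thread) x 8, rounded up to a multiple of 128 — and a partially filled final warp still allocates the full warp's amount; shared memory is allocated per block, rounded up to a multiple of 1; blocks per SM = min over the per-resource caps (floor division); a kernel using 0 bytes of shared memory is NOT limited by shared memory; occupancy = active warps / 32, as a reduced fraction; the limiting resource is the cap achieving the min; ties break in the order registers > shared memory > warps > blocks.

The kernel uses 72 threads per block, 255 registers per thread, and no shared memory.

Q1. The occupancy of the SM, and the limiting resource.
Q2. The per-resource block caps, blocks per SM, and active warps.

Answer: occupancy 9/32, limited by registers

registers: 1 block
shared memory: no limit (kernel uses none)
warps: 3 blocks
blocks: 8 blocks

Answer: 1 block, 9 active warps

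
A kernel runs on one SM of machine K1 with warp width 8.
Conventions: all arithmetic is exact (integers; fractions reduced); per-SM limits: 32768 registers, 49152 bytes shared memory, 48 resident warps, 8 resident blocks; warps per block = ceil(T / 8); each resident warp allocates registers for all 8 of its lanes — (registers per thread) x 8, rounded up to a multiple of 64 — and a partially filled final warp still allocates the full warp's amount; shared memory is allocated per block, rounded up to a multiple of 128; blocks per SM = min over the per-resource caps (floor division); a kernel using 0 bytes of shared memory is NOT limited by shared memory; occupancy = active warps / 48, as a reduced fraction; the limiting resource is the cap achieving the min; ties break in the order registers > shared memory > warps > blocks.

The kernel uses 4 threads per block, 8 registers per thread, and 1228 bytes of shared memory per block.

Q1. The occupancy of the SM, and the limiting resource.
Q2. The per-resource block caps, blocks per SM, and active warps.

Answer: occupancy 1/6, limited by blocks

registers: 512 blocks
shared memory: 38 blocks
warps: 48 blocks
blocks: 8 blocks

Answer: 8 blocks, 8 active warps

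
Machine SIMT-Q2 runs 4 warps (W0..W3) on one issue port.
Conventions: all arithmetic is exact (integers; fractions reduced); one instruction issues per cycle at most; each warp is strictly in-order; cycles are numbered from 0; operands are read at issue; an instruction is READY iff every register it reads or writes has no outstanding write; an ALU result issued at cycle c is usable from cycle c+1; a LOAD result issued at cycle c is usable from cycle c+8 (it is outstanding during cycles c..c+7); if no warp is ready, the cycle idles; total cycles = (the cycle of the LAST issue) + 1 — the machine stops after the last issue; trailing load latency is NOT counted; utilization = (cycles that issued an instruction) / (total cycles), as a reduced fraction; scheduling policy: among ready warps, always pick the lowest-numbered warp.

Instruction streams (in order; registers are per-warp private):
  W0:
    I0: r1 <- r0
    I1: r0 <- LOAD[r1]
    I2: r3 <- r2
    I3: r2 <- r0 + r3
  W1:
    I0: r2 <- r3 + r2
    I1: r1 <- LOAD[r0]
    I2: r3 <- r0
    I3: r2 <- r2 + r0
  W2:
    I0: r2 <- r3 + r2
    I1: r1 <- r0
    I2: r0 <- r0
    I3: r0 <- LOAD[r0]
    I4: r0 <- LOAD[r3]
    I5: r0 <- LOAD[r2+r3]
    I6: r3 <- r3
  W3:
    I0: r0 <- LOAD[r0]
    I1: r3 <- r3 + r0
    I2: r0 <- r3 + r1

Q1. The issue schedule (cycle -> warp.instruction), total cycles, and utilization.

cycle 0: W0.I0
cycle 1: W0.I1
cycle 2: W0.I2
cycle 3: W1.I0
cycle 4: W1.I1
cycle 5: W1.I2
cycle 6: W1.I3
cycle 7: W2.I0
cycle 8: W2.I1
cycle 9: W0.I3
cycle 10: W2.I2
cycle 11: W2.I3
cycle 12: W3.I0
cycle 13: idle
cycle 14: idle
cycle 15: idle
cycle 16: idle
cycle 17: idle
cycle 18: idle
cycle 19: W2.I4
cycle 20: W3.I1
cycle 21: W3.I2
cycle 22: idle
cycle 23: idle
cycle 24: idle
cycle 25: idle
cycle 26: idle
cycle 27: W2.I5
cycle 28: W2.I6

Answer: 29 cycles, utilization 18/29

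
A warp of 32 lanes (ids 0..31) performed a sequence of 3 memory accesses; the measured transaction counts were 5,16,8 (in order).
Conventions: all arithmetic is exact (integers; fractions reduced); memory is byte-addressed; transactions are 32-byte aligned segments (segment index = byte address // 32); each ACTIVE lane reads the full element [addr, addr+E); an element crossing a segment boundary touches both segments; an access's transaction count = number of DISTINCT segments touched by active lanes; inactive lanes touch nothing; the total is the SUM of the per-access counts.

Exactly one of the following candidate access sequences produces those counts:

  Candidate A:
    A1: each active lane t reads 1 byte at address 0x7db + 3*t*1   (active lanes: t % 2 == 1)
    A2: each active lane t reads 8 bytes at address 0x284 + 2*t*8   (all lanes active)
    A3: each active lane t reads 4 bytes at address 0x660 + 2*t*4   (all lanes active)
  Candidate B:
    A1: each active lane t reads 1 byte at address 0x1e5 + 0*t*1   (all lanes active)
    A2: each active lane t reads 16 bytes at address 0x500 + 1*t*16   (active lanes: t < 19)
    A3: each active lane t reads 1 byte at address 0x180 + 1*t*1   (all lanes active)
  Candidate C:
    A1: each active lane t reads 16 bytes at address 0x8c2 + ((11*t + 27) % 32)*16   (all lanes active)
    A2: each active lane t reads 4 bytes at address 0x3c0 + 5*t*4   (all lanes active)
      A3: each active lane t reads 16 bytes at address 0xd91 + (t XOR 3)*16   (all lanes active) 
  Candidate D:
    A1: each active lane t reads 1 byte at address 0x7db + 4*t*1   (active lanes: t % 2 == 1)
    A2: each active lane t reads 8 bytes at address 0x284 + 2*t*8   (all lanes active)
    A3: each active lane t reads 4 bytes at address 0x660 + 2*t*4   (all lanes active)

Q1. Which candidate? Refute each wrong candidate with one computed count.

A: A1 gives 4 transactions, not 5
B: A1 gives 1 transaction, not 5
C: A1 gives 17 transactions, not 5
D: all counts match (5,16,8)

Answer: D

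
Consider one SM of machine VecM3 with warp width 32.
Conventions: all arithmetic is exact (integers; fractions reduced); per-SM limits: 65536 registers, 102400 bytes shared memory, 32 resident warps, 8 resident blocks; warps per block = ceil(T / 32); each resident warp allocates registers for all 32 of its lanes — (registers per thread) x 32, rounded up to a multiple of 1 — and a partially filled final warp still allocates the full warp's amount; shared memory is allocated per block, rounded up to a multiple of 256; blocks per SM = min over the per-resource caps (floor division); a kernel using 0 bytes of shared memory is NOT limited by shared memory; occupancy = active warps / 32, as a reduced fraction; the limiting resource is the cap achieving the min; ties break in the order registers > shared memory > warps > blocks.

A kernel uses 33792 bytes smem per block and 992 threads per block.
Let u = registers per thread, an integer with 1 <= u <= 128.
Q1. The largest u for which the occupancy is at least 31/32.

Answer: u = 66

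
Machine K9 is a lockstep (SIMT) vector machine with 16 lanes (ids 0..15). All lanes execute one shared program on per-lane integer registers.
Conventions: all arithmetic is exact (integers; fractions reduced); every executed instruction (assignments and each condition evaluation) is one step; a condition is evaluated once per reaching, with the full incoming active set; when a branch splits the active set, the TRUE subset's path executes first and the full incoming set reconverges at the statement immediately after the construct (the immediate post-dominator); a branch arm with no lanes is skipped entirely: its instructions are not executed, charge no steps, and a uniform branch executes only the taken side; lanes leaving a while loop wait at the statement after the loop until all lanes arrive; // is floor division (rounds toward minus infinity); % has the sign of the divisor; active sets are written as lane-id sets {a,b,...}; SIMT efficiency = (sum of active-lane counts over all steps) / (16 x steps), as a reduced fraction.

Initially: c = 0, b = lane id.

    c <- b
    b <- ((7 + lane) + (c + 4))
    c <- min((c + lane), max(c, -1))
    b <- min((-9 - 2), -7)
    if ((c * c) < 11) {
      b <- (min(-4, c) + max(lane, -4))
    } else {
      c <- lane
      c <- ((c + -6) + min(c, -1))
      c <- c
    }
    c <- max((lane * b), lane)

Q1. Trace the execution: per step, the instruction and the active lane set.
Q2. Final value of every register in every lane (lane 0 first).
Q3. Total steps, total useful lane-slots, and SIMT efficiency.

step 0: c <- b                       {0,1,2,3,4,5,6,7,8,9,10,11,12,13,14,15}
step 1: b <- ((7 + lane) + (c + 4))  {0,1,2,3,4,5,6,7,8,9,10,11,12,13,14,15}
step 2: c <- min((c + lane), max(c, -1)) {0,1,2,3,4,5,6,7,8,9,10,11,12,13,14,15}
step 3: b <- min((-9 - 2), -7)       {0,1,2,3,4,5,6,7,8,9,10,11,12,13,14,15}
step 4: eval ((c * c) < 11)          {0,1,2,3,4,5,6,7,8,9,10,11,12,13,14,15}
step 5: b <- (min(-4, c) + max(lane, -4)) {0,1,2,3}
step 6: c <- lane                    {4,5,6,7,8,9,10,11,12,13,14,15}
step 7: c <- ((c + -6) + min(c, -1)) {4,5,6,7,8,9,10,11,12,13,14,15}
step 8: c <- c                       {4,5,6,7,8,9,10,11,12,13,14,15}
step 9: c <- max((lane * b), lane)   {0,1,2,3,4,5,6,7,8,9,10,11,12,13,14,15}

Answer: 10 steps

c: 0,1,2,3,4,5,6,7,8,9,10,11,12,13,14,15
b: -4,-3,-2,-1,-11,-11,-11,-11,-11,-11,-11,-11,-11,-11,-11,-11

steps = 10; useful = 136; efficiency = 136/160 = 17/20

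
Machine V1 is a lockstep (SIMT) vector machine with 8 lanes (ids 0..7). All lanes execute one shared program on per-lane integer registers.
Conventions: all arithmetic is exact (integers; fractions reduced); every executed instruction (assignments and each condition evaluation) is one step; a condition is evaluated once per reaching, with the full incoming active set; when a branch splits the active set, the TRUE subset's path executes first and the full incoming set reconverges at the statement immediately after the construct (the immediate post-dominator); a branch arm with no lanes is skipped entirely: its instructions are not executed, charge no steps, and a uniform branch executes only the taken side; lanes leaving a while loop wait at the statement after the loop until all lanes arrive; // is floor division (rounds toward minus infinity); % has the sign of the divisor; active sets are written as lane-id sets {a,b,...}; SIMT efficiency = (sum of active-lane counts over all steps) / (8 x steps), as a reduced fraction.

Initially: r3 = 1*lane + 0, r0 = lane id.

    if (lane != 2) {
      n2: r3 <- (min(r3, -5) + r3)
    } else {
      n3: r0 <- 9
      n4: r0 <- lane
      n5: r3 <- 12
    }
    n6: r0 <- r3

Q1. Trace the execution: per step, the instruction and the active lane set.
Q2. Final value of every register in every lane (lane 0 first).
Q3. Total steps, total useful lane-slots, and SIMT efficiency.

step 0: eval (lane != 2)             {0,1,2,3,4,5,6,7}
step 1: r3 <- (min(r3, -5) + r3)     {0,1,3,4,5,6,7}
step 2: r0 <- 9                      {2}
step 3: r0 <- lane                   {2}
step 4: r3 <- 12                     {2}
step 5: r0 <- r3                     {0,1,2,3,4,5,6,7}

Answer: 6 steps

r3: -5,-4,12,-2,-1,0,1,2
r0: -5,-4,12,-2,-1,0,1,2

steps = 6; useful = 26; efficiency = 26/48 = 13/24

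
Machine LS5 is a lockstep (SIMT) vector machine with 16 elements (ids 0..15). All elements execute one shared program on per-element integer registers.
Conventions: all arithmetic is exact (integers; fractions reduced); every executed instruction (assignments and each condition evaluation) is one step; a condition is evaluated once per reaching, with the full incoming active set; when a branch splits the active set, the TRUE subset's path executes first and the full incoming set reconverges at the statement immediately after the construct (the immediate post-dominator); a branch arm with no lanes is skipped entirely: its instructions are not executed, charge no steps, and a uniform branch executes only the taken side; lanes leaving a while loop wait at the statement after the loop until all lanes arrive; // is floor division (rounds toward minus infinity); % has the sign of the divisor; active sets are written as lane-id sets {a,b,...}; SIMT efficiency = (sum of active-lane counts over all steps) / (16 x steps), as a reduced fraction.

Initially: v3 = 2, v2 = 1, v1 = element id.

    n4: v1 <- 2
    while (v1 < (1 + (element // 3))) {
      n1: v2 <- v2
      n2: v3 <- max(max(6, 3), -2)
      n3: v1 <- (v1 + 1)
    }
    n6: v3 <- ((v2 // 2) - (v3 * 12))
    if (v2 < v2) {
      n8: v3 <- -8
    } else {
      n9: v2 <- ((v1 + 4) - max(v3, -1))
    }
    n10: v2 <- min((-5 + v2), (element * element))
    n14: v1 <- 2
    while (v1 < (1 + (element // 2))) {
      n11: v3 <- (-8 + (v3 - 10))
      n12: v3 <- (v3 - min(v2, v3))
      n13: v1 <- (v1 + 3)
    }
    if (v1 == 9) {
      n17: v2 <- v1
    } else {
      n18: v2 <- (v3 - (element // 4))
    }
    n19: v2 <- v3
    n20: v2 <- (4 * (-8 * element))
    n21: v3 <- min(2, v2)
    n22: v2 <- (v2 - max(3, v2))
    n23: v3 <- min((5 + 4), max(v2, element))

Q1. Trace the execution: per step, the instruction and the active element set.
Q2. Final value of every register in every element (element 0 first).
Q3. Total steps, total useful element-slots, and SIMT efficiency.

step 0: v1 <- 2                      {0,1,2,3,4,5,6,7,8,9,10,11,12,13,14,15}
step 1: eval (v1 < (1 + (element // 3))) {0,1,2,3,4,5,6,7,8,9,10,11,12,13,14,15}
step 2: v2 <- v2                     {6,7,8,9,10,11,12,13,14,15}
step 3: v3 <- max(max(6, 3), -2)     {6,7,8,9,10,11,12,13,14,15}
step 4: v1 <- (v1 + 1)               {6,7,8,9,10,11,12,13,14,15}
step 5: eval (v1 < (1 + (element // 3))) {6,7,8,9,10,11,12,13,14,15}
step 6: v2 <- v2                     {9,10,11,12,13,14,15}
step 7: v3 <- max(max(6, 3), -2)     {9,10,11,12,13,14,15}
step 8: v1 <- (v1 + 1)               {9,10,11,12,13,14,15}
step 9: eval (v1 < (1 + (element // 3))) {9,10,11,12,13,14,15}
step 10: v2 <- v2                     {12,13,14,15}
step 11: v3 <- max(max(6, 3), -2)     {12,13,14,15}
step 12: v1 <- (v1 + 1)               {12,13,14,15}
step 13: eval (v1 < (1 + (element // 3))) {12,13,14,15}
step 14: v2 <- v2                     {15}
step 15: v3 <- max(max(6, 3), -2)     {15}
step 16: v1 <- (v1 + 1)               {15}
step 17: eval (v1 < (1 + (element // 3))) {15}
step 18: v3 <- ((v2 // 2) - (v3 * 12)) {0,1,2,3,4,5,6,7,8,9,10,11,12,13,14,15}
step 19: eval (v2 < v2)               {0,1,2,3,4,5,6,7,8,9,10,11,12,13,14,15}
step 20: v2 <- ((v1 + 4) - max(v3, -1)) {0,1,2,3,4,5,6,7,8,9,10,11,12,13,14,15}
step 21: v2 <- min((-5 + v2), (element * element)) {0,1,2,3,4,5,6,7,8,9,10,11,12,13,14,15}
step 22: v1 <- 2                      {0,1,2,3,4,5,6,7,8,9,10,11,12,13,14,15}
step 23: eval (v1 < (1 + (element // 2))) {0,1,2,3,4,5,6,7,8,9,10,11,12,13,14,15}
step 24: v3 <- (-8 + (v3 - 10))       {4,5,6,7,8,9,10,11,12,13,14,15}
step 25: v3 <- (v3 - min(v2, v3))     {4,5,6,7,8,9,10,11,12,13,14,15}
step 26: v1 <- (v1 + 3)               {4,5,6,7,8,9,10,11,12,13,14,15}
step 27: eval (v1 < (1 + (element // 2))) {4,5,6,7,8,9,10,11,12,13,14,15}
step 28: v3 <- (-8 + (v3 - 10))       {10,11,12,13,14,15}
step 29: v3 <- (v3 - min(v2, v3))     {10,11,12,13,14,15}
step 30: v1 <- (v1 + 3)               {10,11,12,13,14,15}
step 31: eval (v1 < (1 + (element // 2))) {10,11,12,13,14,15}
step 32: eval (v1 == 9)               {0,1,2,3,4,5,6,7,8,9,10,11,12,13,14,15}
step 33: v2 <- (v3 - (element // 4))  {0,1,2,3,4,5,6,7,8,9,10,11,12,13,14,15}
step 34: v2 <- v3                     {0,1,2,3,4,5,6,7,8,9,10,11,12,13,14,15}
step 35: v2 <- (4 * (-8 * element))   {0,1,2,3,4,5,6,7,8,9,10,11,12,13,14,15}
step 36: v3 <- min(2, v2)             {0,1,2,3,4,5,6,7,8,9,10,11,12,13,14,15}
step 37: v2 <- (v2 - max(3, v2))      {0,1,2,3,4,5,6,7,8,9,10,11,12,13,14,15}
step 38: v3 <- min((5 + 4), max(v2, element)) {0,1,2,3,4,5,6,7,8,9,10,11,12,13,14,15}

Answer: 39 steps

v3: 0,1,2,3,4,5,6,7,8,9,9,9,9,9,9,9
v2: -3,-35,-67,-99,-131,-163,-195,-227,-259,-291,-323,-355,-387,-419,-451,-483
v1: 2,2,2,2,5,5,5,5,5,5,8,8,8,8,8,8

steps = 39; useful = 400; efficiency = 400/624 = 25/39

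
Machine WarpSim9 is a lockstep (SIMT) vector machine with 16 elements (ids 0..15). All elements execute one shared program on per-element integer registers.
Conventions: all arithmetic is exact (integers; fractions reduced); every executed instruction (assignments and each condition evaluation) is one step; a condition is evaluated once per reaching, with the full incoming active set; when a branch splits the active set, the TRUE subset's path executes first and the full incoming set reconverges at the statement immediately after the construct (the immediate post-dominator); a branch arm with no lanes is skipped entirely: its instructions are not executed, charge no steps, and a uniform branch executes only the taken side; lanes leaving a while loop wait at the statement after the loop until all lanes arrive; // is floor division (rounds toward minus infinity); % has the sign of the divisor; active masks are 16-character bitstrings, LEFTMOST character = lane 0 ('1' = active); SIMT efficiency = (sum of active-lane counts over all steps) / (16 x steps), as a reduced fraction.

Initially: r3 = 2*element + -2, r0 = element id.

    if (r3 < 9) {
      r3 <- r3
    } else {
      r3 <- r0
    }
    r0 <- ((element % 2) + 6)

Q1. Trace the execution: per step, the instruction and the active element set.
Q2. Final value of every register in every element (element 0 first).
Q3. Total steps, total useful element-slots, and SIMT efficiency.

step 0: eval (r3 < 9)                1111111111111111
step 1: r3 <- r3                     1111110000000000
step 2: r3 <- r0                     0000001111111111
step 3: r0 <- ((element % 2) + 6)    1111111111111111

Answer: 4 steps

r3: -2,0,2,4,6,8,6,7,8,9,10,11,12,13,14,15
r0: 6,7,6,7,6,7,6,7,6,7,6,7,6,7,6,7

steps = 4; useful = 48; efficiency = 48/64 = 3/4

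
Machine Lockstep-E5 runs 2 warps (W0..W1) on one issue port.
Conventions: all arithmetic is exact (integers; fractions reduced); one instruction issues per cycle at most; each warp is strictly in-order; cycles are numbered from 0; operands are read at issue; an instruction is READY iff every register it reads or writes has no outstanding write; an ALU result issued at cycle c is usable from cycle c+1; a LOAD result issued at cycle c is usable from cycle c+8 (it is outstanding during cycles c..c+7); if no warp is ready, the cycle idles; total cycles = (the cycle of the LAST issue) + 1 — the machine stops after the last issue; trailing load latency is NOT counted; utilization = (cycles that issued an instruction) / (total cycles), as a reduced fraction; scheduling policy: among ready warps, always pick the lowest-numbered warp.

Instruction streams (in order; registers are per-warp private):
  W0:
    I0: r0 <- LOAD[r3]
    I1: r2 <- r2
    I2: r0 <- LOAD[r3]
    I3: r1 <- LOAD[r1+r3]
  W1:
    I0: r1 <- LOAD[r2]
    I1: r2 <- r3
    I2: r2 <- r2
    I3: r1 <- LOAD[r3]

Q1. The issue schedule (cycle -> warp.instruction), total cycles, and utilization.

cycle 0: W0.I0
cycle 1: W0.I1
cycle 2: W1.I0
cycle 3: W1.I1
cycle 4: W1.I2
cycle 5: idle
cycle 6: idle
cycle 7: idle
cycle 8: W0.I2
cycle 9: W0.I3
cycle 10: W1.I3

Answer: 11 cycles, utilization 8/11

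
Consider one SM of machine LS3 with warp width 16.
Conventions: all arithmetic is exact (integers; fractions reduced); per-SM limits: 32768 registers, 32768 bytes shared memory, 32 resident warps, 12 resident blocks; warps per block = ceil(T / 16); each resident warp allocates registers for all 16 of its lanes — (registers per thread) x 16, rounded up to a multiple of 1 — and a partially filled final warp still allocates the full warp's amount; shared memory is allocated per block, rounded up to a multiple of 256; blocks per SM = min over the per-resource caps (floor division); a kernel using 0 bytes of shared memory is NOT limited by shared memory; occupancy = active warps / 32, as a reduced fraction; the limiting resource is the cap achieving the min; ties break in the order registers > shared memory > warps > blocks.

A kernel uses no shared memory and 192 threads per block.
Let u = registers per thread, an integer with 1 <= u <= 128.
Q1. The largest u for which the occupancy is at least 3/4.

Answer: u = 85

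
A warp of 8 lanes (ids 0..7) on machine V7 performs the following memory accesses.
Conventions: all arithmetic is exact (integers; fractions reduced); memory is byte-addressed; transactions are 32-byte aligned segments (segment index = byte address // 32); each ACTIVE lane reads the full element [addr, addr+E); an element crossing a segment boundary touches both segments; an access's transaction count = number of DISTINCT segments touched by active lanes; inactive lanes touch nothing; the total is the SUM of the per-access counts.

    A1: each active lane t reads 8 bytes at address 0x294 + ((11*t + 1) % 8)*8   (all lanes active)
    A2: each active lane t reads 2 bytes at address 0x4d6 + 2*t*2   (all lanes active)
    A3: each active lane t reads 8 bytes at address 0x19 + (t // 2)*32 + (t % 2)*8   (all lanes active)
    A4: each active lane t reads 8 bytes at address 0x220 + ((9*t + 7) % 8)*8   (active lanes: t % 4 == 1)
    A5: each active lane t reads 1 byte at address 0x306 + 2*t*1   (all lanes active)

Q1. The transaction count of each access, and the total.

A1: 3 transactions
A2: 2 transactions
A3: 5 transactions
A4: 2 transactions
A5: 1 transaction

Answer: 3,2,5,2,1; total 13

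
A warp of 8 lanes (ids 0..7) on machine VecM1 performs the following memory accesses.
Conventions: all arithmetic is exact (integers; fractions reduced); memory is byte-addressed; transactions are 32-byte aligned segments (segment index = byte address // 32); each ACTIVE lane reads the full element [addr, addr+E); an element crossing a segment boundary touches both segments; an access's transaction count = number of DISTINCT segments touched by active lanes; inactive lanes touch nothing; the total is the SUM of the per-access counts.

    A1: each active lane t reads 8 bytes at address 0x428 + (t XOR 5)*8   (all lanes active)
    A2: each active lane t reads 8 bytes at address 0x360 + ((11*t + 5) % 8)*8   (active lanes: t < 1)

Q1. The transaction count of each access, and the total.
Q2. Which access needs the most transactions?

A1: 3 transactions
A2: 1 transaction

Answer: 3,1; total 4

Answer: A1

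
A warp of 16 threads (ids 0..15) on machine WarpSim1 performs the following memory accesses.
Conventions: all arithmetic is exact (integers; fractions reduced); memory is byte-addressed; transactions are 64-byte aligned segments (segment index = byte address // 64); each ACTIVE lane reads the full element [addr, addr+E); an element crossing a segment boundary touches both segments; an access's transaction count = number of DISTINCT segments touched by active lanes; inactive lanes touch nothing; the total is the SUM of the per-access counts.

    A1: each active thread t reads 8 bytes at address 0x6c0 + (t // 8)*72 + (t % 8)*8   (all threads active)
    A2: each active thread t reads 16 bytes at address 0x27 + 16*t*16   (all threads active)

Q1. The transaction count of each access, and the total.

A1: 3 transactions
A2: 16 transactions

Answer: 3,16; total 19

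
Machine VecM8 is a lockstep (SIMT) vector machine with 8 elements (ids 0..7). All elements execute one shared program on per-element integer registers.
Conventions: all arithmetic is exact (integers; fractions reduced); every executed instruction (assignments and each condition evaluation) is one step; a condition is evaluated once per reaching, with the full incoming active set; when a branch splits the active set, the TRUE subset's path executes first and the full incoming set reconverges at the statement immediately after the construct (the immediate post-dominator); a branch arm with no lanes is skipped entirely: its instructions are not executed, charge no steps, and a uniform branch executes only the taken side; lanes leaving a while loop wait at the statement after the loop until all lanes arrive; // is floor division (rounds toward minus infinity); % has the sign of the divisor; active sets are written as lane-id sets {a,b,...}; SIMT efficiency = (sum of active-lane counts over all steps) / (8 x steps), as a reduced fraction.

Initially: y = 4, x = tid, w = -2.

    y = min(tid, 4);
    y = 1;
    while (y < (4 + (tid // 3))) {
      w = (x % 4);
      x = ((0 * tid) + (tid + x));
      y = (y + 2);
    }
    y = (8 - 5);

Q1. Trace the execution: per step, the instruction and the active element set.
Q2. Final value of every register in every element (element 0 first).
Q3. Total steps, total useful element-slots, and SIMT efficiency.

step 0: y <- min(tid, 4)             {0,1,2,3,4,5,6,7}
step 1: y <- 1                       {0,1,2,3,4,5,6,7}
step 2: eval (y < (4 + (tid // 3)))  {0,1,2,3,4,5,6,7}
step 3: w <- (x % 4)                 {0,1,2,3,4,5,6,7}
step 4: x <- ((0 * tid) + (tid + x)) {0,1,2,3,4,5,6,7}
step 5: y <- (y + 2)                 {0,1,2,3,4,5,6,7}
step 6: eval (y < (4 + (tid // 3)))  {0,1,2,3,4,5,6,7}
step 7: w <- (x % 4)                 {0,1,2,3,4,5,6,7}
step 8: x <- ((0 * tid) + (tid + x)) {0,1,2,3,4,5,6,7}
step 9: y <- (y + 2)                 {0,1,2,3,4,5,6,7}
step 10: eval (y < (4 + (tid // 3)))  {0,1,2,3,4,5,6,7}
step 11: w <- (x % 4)                 {6,7}
step 12: x <- ((0 * tid) + (tid + x)) {6,7}
step 13: y <- (y + 2)                 {6,7}
step 14: eval (y < (4 + (tid // 3)))  {6,7}
step 15: y <- (8 - 5)                 {0,1,2,3,4,5,6,7}

Answer: 16 steps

y: 3,3,3,3,3,3,3,3
x: 0,3,6,9,12,15,24,28
w: 0,2,0,2,0,2,2,1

steps = 16; useful = 104; efficiency = 104/128 = 13/16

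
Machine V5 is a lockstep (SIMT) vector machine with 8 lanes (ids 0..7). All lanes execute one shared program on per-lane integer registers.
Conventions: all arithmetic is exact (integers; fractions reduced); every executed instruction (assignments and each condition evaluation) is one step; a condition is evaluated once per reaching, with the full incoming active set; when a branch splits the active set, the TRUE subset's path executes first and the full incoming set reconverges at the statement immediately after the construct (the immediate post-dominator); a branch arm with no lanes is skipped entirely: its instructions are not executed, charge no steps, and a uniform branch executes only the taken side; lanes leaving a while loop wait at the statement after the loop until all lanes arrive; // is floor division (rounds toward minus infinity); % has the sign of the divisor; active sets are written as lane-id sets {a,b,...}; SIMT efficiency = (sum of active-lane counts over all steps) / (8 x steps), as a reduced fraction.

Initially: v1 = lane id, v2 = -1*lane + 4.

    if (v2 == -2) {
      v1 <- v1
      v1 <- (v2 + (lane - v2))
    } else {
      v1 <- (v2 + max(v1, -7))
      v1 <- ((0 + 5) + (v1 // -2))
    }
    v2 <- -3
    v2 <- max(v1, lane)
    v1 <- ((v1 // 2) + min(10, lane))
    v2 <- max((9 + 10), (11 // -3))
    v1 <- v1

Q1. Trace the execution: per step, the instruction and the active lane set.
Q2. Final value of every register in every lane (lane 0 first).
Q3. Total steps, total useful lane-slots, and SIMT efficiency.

step 0: eval (v2 == -2)              {0,1,2,3,4,5,6,7}
step 1: v1 <- v1                     {6}
step 2: v1 <- (v2 + (lane - v2))     {6}
step 3: v1 <- (v2 + max(v1, -7))     {0,1,2,3,4,5,7}
step 4: v1 <- ((0 + 5) + (v1 // -2)) {0,1,2,3,4,5,7}
step 5: v2 <- -3                     {0,1,2,3,4,5,6,7}
step 6: v2 <- max(v1, lane)          {0,1,2,3,4,5,6,7}
step 7: v1 <- ((v1 // 2) + min(10, lane)) {0,1,2,3,4,5,6,7}
step 8: v2 <- max((9 + 10), (11 // -3)) {0,1,2,3,4,5,6,7}
step 9: v1 <- v1                     {0,1,2,3,4,5,6,7}

Answer: 10 steps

v1: 1,2,3,4,5,6,9,8
v2: 19,19,19,19,19,19,19,19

steps = 10; useful = 64; efficiency = 64/80 = 4/5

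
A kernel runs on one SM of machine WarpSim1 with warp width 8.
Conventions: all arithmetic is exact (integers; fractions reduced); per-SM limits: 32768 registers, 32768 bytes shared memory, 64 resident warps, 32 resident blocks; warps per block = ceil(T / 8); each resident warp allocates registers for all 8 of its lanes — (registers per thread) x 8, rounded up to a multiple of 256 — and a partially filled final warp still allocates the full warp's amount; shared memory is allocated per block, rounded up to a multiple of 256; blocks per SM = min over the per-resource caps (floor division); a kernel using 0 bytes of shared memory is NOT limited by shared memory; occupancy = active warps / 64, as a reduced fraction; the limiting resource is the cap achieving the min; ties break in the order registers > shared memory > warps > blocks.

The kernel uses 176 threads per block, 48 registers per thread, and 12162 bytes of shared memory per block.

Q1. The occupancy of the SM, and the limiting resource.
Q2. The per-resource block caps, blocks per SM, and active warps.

Answer: occupancy 11/16, limited by registers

registers: 2 blocks
shared memory: 2 blocks
warps: 2 blocks
blocks: 32 blocks

Answer: 2 blocks, 44 active warps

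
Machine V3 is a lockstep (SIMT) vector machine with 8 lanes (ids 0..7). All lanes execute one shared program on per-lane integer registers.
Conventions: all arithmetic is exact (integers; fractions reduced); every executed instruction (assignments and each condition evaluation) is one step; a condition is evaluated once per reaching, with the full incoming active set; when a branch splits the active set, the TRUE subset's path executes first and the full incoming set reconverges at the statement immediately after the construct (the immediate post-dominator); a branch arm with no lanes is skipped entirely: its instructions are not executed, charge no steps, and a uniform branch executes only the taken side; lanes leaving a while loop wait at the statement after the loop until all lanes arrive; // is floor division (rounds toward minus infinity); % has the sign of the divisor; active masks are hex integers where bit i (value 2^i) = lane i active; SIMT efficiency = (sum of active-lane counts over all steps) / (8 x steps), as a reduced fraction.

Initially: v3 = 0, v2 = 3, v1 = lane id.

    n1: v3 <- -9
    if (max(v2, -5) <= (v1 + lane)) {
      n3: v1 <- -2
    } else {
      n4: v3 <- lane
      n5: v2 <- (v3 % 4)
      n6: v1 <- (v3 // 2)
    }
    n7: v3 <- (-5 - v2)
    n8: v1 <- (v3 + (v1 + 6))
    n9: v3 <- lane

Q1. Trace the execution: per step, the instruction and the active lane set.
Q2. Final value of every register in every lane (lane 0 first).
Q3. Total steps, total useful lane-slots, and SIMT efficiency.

step 0: v3 <- -9                     0xff
step 1: eval (max(v2, -5) <= (v1 + lane)) 0xff
step 2: v1 <- -2                     0xfc
step 3: v3 <- lane                   0x03
step 4: v2 <- (v3 % 4)               0x03
step 5: v1 <- (v3 // 2)              0x03
step 6: v3 <- (-5 - v2)              0xff
step 7: v1 <- (v3 + (v1 + 6))        0xff
step 8: v3 <- lane                   0xff

Answer: 9 steps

v3: 0,1,2,3,4,5,6,7
v2: 0,1,3,3,3,3,3,3
v1: 1,0,-4,-4,-4,-4,-4,-4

steps = 9; useful = 52; efficiency = 52/72 = 13/18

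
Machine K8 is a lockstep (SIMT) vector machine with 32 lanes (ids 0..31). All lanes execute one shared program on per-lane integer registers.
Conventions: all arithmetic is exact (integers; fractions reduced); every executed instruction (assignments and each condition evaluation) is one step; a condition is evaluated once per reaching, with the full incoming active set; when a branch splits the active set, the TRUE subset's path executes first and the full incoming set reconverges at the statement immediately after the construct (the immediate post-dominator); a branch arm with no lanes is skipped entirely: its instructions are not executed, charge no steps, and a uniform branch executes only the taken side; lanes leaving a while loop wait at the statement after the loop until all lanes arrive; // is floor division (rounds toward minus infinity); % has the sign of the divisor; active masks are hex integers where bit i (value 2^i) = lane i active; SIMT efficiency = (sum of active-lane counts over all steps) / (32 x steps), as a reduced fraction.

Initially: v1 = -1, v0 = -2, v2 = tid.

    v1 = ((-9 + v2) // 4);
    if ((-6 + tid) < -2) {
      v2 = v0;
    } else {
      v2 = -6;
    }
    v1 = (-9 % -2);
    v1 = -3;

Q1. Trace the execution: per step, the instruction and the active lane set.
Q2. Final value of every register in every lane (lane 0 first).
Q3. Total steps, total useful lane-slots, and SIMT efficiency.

step 0: v1 <- ((-9 + v2) // 4)       0xffffffff
step 1: eval ((-6 + tid) < -2)       0xffffffff
step 2: v2 <- v0                     0x0000000f
step 3: v2 <- -6                     0xfffffff0
step 4: v1 <- (-9 % -2)              0xffffffff
step 5: v1 <- -3                     0xffffffff

Answer: 6 steps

v1: -3,-3,-3,-3,-3,-3,-3,-3,-3,-3,-3,-3,-3,-3,-3,-3,-3,-3,-3,-3,-3,-3,-3,-3,-3,-3,-3,-3,-3,-3,-3,-3
v0: -2,-2,-2,-2,-2,-2,-2,-2,-2,-2,-2,-2,-2,-2,-2,-2,-2,-2,-2,-2,-2,-2,-2,-2,-2,-2,-2,-2,-2,-2,-2,-2
v2: -2,-2,-2,-2,-6,-6,-6,-6,-6,-6,-6,-6,-6,-6,-6,-6,-6,-6,-6,-6,-6,-6,-6,-6,-6,-6,-6,-6,-6,-6,-6,-6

steps = 6; useful = 160; efficiency = 160/192 = 5/6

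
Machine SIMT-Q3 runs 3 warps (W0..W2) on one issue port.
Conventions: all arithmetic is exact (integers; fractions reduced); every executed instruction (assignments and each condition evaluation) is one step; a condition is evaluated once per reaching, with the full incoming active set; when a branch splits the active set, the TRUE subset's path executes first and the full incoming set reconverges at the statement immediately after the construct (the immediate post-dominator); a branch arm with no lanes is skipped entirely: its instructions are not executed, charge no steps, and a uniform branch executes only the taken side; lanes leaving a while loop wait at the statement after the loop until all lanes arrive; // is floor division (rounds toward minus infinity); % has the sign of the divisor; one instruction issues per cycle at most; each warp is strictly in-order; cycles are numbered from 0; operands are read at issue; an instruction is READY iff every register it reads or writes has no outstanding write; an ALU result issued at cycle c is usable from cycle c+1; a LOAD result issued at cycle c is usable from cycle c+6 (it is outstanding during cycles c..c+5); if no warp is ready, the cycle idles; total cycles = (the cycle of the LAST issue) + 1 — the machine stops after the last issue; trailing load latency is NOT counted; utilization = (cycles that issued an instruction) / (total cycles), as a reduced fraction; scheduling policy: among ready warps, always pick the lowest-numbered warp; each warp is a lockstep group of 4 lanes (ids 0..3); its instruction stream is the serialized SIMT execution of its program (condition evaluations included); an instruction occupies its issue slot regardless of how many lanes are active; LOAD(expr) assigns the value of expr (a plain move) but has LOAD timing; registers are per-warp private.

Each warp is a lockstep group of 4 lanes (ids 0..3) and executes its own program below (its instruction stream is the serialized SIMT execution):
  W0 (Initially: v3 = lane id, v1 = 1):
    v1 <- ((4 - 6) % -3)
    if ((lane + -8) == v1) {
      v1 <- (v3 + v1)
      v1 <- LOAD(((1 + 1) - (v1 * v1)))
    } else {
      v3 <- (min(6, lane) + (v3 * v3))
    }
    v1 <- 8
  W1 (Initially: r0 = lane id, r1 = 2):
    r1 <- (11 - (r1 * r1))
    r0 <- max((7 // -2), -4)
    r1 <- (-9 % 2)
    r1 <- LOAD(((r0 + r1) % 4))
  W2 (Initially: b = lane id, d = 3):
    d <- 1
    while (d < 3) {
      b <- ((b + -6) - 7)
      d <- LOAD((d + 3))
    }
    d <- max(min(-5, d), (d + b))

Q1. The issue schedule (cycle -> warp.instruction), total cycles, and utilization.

cycle 0: W0.I0
cycle 1: W0.I1
cycle 2: W0.I2
cycle 3: W0.I3
cycle 4: W1.I0
cycle 5: W1.I1
cycle 6: W1.I2
cycle 7: W1.I3
cycle 8: W2.I0
cycle 9: W2.I1
cycle 10: W2.I2
cycle 11: W2.I3
cycle 12: idle
cycle 13: idle
cycle 14: idle
cycle 15: idle
cycle 16: idle
cycle 17: W2.I4
cycle 18: W2.I5

Answer: 19 cycles, utilization 14/19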